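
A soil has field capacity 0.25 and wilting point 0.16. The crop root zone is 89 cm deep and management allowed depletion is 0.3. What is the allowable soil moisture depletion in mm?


SMD = (FC - PWP) * d * MAD * 10
SMD = (0.25 - 0.16) * 89 * 0.3 * 10
SMD = 0.0900 * 89 * 0.3 * 10

24.0300 mm


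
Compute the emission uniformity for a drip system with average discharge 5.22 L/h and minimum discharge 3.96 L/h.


EU = (q_min/q_avg)*100 = (3.96/5.22)*100 = 75.8621%

75.8621 %


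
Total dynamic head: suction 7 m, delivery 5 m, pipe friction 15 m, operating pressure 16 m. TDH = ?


TDH = Hs + Hd + hf + Hp = 7 + 5 + 15 + 16 = 43

43 m


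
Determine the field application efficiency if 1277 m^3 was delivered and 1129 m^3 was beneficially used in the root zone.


Ea = V_root / V_field * 100 = 1129 / 1277 * 100 = 88.4103%

88.4103 %


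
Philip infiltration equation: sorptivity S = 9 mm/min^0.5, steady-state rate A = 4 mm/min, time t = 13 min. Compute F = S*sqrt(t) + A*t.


F = S*sqrt(t) + A*t
F = 9*sqrt(13) + 4*13
F = 9*3.605551 + 52

84.4500 mm


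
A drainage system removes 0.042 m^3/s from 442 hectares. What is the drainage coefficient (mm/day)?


DC = Q * 86400 / (A * 10000) * 1000
DC = 0.042 * 86400 / (442 * 10000) * 1000
DC = 3628800.0000 / 4420000

0.8210 mm/day


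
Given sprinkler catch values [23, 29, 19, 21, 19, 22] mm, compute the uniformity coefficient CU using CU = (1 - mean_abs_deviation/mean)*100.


mean = 22.166667 mm
MAD = 2.555556 mm
CU = (1 - 2.555556/22.166667)*100

88.4712 %


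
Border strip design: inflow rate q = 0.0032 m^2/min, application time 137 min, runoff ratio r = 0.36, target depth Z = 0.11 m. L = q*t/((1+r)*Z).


L = q*t/((1+r)*Z)
L = 0.0032*137/((1+0.36)*0.11)
L = 0.4384/0.1496

2.9305 m


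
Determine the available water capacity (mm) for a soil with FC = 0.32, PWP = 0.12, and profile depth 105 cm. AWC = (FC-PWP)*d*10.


AWC = (FC - PWP) * d * 10
AWC = (0.32 - 0.12) * 105 * 10
AWC = 0.2000 * 105 * 10

210.0000 mm


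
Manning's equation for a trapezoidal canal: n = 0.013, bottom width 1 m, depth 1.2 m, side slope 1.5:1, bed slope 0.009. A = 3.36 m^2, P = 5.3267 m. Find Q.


R = A/P = 3.36/5.3267 = 0.630785
Q = (1/0.013) * 3.36 * 0.630785^(2/3) * 0.009^0.5

18.0345 m^3/s


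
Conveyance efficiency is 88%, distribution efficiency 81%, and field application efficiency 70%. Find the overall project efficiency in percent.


Ec = 0.88, Eb = 0.81, Ea = 0.7
E = 0.88 * 0.81 * 0.7 * 100 = 49.8960%

49.8960 %


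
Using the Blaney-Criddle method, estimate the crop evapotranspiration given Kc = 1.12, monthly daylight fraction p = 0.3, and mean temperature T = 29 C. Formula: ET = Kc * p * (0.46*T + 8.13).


ET = Kc * p * (0.46*T + 8.13)
ET = 1.12 * 0.3 * (0.46*29 + 8.13)
ET = 1.12 * 0.3 * 21.4700

7.2139 mm/day


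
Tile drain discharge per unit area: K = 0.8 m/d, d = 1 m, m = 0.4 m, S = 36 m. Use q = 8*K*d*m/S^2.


q = 8*K*d*m/S^2
q = 8*0.8*1*0.4/36^2
q = 2.5600 / 1296

0.0020 m/d


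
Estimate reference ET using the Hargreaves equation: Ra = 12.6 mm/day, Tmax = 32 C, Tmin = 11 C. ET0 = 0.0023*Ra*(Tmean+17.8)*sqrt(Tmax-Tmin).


Tmean = (Tmax + Tmin)/2 = (32 + 11)/2 = 21.5
ET0 = 0.0023 * 12.6 * (21.5 + 17.8) * sqrt(32 - 11)
ET0 = 0.0023 * 12.6 * 39.3 * 4.582576

5.2192 mm/day


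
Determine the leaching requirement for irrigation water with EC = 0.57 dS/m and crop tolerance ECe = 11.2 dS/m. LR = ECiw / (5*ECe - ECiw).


LR = ECiw / (5*ECe - ECiw)
LR = 0.57 / (5*11.2 - 0.57)
LR = 0.57 / 55.4300

0.0103


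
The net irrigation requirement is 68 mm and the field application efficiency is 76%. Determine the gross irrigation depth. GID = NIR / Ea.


Ea = 76% = 0.76
GID = NIR / Ea = 68 / 0.76 = 89.4737 mm

89.4737 mm


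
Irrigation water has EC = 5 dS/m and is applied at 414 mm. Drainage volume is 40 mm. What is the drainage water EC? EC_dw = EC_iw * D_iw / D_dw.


EC_dw = EC_iw * D_iw / D_dw
EC_dw = 5 * 414 / 40
EC_dw = 2070 / 40

51.7500 dS/m


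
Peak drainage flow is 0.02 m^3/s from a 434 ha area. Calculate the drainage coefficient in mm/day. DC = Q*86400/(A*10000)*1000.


DC = Q * 86400 / (A * 10000) * 1000
DC = 0.02 * 86400 / (434 * 10000) * 1000
DC = 1728000.0000 / 4340000

0.3982 mm/day


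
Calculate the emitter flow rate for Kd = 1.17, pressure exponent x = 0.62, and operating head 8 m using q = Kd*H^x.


q = Kd * H^x = 1.17 * 8^0.62 = 1.17 * 3.630077

4.2472 L/h


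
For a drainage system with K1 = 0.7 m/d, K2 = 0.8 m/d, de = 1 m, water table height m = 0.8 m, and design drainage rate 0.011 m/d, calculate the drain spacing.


S^2 = 8*K2*de*m/q + 4*K1*m^2/q
S^2 = 8*0.8*1*0.8/0.011 + 4*0.7*0.8^2/0.011
S = sqrt(628.3636)

25.0672 m


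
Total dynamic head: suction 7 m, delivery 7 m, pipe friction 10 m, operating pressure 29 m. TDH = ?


TDH = Hs + Hd + hf + Hp = 7 + 7 + 10 + 29 = 53

53 m


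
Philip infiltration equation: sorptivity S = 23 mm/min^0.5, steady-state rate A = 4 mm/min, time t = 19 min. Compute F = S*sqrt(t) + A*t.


F = S*sqrt(t) + A*t
F = 23*sqrt(19) + 4*19
F = 23*4.358899 + 76

176.2547 mm


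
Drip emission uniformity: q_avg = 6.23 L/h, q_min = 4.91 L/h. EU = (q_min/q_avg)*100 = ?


EU = (q_min/q_avg)*100 = (4.91/6.23)*100 = 78.8122%

78.8122 %


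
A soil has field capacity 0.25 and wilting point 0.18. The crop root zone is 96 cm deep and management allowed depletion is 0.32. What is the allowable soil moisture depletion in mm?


SMD = (FC - PWP) * d * MAD * 10
SMD = (0.25 - 0.18) * 96 * 0.32 * 10
SMD = 0.0700 * 96 * 0.32 * 10

21.5040 mm


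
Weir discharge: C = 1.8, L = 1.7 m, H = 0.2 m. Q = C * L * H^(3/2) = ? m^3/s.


Q = C * L * H^(3/2) = 1.8 * 1.7 * 0.2^1.5 = 1.8 * 1.7 * 0.089443

0.2737 m^3/s


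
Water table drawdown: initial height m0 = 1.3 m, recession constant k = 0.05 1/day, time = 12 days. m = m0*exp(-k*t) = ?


m = m0 * exp(-k*t)
m = 1.3 * exp(-0.05 * 12)
m = 1.3 * exp(-0.6000)

0.7135 m


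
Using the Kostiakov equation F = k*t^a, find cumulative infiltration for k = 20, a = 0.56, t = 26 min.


F = k * t^a = 20 * 26^0.56
F = 20 * 6.199906

123.9981 mm


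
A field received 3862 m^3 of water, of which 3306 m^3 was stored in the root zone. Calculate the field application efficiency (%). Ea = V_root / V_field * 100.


Ea = V_root / V_field * 100 = 3306 / 3862 * 100 = 85.6033%

85.6033 %


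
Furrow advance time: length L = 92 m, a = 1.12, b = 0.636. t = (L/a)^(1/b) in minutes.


t = (L/a)^(1/b)
t = (92/1.12)^(1/0.636)
t = 82.142857^(1/0.636)

1024.0706 min


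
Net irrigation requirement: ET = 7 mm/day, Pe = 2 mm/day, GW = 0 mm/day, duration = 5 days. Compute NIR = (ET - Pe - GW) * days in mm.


Daily deficit = ET - Pe - GW = 7 - 2 - 0 = 5 mm/day
NIR = 5 * 5 = 25 mm

25.0000 mm


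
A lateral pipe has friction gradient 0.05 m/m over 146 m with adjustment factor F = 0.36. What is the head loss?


hf = J * L * F = 0.05 * 146 * 0.36 = 2.6280 m

2.6280 m


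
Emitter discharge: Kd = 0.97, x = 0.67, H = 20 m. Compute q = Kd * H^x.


q = Kd * H^x = 0.97 * 20^0.67 = 0.97 * 7.442007

7.2187 L/h


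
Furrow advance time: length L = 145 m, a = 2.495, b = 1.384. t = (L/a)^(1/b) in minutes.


t = (L/a)^(1/b)
t = (145/2.495)^(1/1.384)
t = 58.116232^(1/1.384)

18.8270 min


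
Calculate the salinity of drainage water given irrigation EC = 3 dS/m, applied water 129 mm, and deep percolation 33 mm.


EC_dw = EC_iw * D_iw / D_dw
EC_dw = 3 * 129 / 33
EC_dw = 387 / 33

11.7273 dS/m


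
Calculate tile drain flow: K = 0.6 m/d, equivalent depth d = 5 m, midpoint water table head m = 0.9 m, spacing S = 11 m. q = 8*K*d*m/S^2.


q = 8*K*d*m/S^2
q = 8*0.6*5*0.9/11^2
q = 21.6000 / 121

0.1785 m/d


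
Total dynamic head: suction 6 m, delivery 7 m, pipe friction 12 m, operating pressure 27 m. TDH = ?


TDH = Hs + Hd + hf + Hp = 6 + 7 + 12 + 27 = 52

52 m


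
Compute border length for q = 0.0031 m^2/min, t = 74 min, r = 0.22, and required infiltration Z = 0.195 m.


L = q*t/((1+r)*Z)
L = 0.0031*74/((1+0.22)*0.195)
L = 0.2294/0.2379

0.9643 m


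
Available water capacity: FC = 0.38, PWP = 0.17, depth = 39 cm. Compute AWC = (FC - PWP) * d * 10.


AWC = (FC - PWP) * d * 10
AWC = (0.38 - 0.17) * 39 * 10
AWC = 0.2100 * 39 * 10

81.9000 mm


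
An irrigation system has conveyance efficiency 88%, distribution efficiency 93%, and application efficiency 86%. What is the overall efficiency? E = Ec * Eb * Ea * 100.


Ec = 0.88, Eb = 0.93, Ea = 0.86
E = 0.88 * 0.93 * 0.86 * 100 = 70.3824%

70.3824 %


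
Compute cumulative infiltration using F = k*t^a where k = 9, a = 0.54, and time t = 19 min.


F = k * t^a = 9 * 19^0.54
F = 9 * 4.903734

44.1336 mm


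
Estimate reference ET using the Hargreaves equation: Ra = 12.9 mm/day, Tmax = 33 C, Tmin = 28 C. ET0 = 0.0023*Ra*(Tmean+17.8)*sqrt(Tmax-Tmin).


Tmean = (Tmax + Tmin)/2 = (33 + 28)/2 = 30.5
ET0 = 0.0023 * 12.9 * (30.5 + 17.8) * sqrt(33 - 28)
ET0 = 0.0023 * 12.9 * 48.3 * 2.236068

3.2044 mm/day


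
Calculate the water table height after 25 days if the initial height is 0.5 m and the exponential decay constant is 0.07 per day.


m = m0 * exp(-k*t)
m = 0.5 * exp(-0.07 * 25)
m = 0.5 * exp(-1.7500)

0.0869 m


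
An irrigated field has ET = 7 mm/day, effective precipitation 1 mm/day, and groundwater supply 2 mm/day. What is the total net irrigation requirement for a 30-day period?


Daily deficit = ET - Pe - GW = 7 - 1 - 2 = 4 mm/day
NIR = 4 * 30 = 120 mm

120.0000 mm


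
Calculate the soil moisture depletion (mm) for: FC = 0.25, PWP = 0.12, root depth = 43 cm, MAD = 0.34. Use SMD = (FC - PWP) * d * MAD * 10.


SMD = (FC - PWP) * d * MAD * 10
SMD = (0.25 - 0.12) * 43 * 0.34 * 10
SMD = 0.1300 * 43 * 0.34 * 10

19.0060 mm


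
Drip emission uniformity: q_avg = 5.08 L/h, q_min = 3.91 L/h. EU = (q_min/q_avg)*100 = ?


EU = (q_min/q_avg)*100 = (3.91/5.08)*100 = 76.9685%

76.9685 %


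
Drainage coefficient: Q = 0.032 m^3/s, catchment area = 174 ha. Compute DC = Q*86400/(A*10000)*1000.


DC = Q * 86400 / (A * 10000) * 1000
DC = 0.032 * 86400 / (174 * 10000) * 1000
DC = 2764800.0000 / 1740000

1.5890 mm/day


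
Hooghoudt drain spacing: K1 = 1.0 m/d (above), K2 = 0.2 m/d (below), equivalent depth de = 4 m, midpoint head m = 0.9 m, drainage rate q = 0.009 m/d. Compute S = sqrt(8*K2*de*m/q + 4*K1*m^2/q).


S^2 = 8*K2*de*m/q + 4*K1*m^2/q
S^2 = 8*0.2*4*0.9/0.009 + 4*1.0*0.9^2/0.009
S = sqrt(1000.0000)

31.6228 m


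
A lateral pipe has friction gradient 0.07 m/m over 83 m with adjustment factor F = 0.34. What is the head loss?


hf = J * L * F = 0.07 * 83 * 0.34 = 1.9754 m

1.9754 m


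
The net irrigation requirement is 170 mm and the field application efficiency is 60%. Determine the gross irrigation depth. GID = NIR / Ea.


Ea = 60% = 0.6
GID = NIR / Ea = 170 / 0.6 = 283.3333 mm

283.3333 mm


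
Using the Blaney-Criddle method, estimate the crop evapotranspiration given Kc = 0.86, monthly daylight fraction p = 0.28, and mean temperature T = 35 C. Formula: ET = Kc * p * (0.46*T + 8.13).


ET = Kc * p * (0.46*T + 8.13)
ET = 0.86 * 0.28 * (0.46*35 + 8.13)
ET = 0.86 * 0.28 * 24.2300

5.8346 mm/day


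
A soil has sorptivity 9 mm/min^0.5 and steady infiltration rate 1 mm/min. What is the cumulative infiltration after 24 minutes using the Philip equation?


F = S*sqrt(t) + A*t
F = 9*sqrt(24) + 1*24
F = 9*4.898979 + 24

68.0908 mm


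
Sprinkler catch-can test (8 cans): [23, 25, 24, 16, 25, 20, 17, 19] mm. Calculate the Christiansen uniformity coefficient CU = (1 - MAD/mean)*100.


mean = 21.125000 mm
MAD = 3.125000 mm
CU = (1 - 3.125000/21.125000)*100

85.2071 %


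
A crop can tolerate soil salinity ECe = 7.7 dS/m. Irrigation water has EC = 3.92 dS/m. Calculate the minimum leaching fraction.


LR = ECiw / (5*ECe - ECiw)
LR = 3.92 / (5*7.7 - 3.92)
LR = 3.92 / 34.5800

0.1134


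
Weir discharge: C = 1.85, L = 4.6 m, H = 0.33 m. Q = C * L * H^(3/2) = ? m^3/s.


Q = C * L * H^(3/2) = 1.85 * 4.6 * 0.33^1.5 = 1.85 * 4.6 * 0.189571

1.6132 m^3/s


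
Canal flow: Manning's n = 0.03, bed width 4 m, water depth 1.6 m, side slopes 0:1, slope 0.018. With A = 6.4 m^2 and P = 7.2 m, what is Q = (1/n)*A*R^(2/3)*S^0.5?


R = A/P = 6.4/7.2 = 0.888889
Q = (1/0.03) * 6.4 * 0.888889^(2/3) * 0.018^0.5

26.4602 m^3/s


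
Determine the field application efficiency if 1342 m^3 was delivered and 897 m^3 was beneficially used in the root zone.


Ea = V_root / V_field * 100 = 897 / 1342 * 100 = 66.8405%

66.8405 %


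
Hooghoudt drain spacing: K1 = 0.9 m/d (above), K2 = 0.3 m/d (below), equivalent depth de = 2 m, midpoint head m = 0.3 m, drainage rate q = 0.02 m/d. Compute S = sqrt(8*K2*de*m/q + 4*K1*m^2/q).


S^2 = 8*K2*de*m/q + 4*K1*m^2/q
S^2 = 8*0.3*2*0.3/0.02 + 4*0.9*0.3^2/0.02
S = sqrt(88.2000)

9.3915 m


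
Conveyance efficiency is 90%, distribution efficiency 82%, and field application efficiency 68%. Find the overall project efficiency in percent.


Ec = 0.9, Eb = 0.82, Ea = 0.68
E = 0.9 * 0.82 * 0.68 * 100 = 50.1840%

50.1840 %


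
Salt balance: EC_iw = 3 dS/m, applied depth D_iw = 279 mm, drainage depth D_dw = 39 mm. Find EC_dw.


EC_dw = EC_iw * D_iw / D_dw
EC_dw = 3 * 279 / 39
EC_dw = 837 / 39

21.4615 dS/m


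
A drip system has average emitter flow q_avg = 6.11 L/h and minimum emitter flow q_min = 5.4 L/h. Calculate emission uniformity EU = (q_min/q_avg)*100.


EU = (q_min/q_avg)*100 = (5.4/6.11)*100 = 88.3797%

88.3797 %


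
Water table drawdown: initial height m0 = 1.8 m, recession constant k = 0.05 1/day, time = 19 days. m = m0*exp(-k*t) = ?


m = m0 * exp(-k*t)
m = 1.8 * exp(-0.05 * 19)
m = 1.8 * exp(-0.9500)

0.6961 m


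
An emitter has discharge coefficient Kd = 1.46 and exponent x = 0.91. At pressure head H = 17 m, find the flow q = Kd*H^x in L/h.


q = Kd * H^x = 1.46 * 17^0.91 = 1.46 * 13.173723

19.2336 L/h


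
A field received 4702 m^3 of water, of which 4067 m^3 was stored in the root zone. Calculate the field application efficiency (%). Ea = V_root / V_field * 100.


Ea = V_root / V_field * 100 = 4067 / 4702 * 100 = 86.4951%

86.4951 %


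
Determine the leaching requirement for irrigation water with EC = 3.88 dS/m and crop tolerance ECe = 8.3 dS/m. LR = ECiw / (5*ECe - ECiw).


LR = ECiw / (5*ECe - ECiw)
LR = 3.88 / (5*8.3 - 3.88)
LR = 3.88 / 37.6200

0.1031


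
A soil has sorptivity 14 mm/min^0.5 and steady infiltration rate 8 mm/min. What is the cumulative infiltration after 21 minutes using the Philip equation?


F = S*sqrt(t) + A*t
F = 14*sqrt(21) + 8*21
F = 14*4.582576 + 168

232.1561 mm


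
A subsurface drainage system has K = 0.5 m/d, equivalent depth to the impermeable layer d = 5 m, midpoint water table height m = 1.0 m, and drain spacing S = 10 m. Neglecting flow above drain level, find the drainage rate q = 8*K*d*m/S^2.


q = 8*K*d*m/S^2
q = 8*0.5*5*1.0/10^2
q = 20.0000 / 100

0.2000 m/d


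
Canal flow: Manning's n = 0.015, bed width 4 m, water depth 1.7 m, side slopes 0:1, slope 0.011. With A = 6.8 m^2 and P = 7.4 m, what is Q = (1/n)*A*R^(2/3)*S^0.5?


R = A/P = 6.8/7.4 = 0.918919
Q = (1/0.015) * 6.8 * 0.918919^(2/3) * 0.011^0.5

44.9399 m^3/s


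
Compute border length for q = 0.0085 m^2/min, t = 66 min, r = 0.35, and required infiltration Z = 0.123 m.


L = q*t/((1+r)*Z)
L = 0.0085*66/((1+0.35)*0.123)
L = 0.561/0.16605

3.3785 m


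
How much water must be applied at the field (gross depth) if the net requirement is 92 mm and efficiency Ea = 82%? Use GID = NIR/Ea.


Ea = 82% = 0.82
GID = NIR / Ea = 92 / 0.82 = 112.1951 mm

112.1951 mm


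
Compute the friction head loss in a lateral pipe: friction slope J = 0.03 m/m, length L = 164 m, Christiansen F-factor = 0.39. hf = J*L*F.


hf = J * L * F = 0.03 * 164 * 0.39 = 1.9188 m

1.9188 m


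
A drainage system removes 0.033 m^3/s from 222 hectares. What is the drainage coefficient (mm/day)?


DC = Q * 86400 / (A * 10000) * 1000
DC = 0.033 * 86400 / (222 * 10000) * 1000
DC = 2851200.0000 / 2220000

1.2843 mm/day


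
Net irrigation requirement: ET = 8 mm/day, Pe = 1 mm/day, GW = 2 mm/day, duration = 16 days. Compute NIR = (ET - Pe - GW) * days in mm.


Daily deficit = ET - Pe - GW = 8 - 1 - 2 = 5 mm/day
NIR = 5 * 16 = 80 mm

80.0000 mm


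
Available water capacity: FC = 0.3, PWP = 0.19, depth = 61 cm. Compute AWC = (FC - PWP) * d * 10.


AWC = (FC - PWP) * d * 10
AWC = (0.3 - 0.19) * 61 * 10
AWC = 0.1100 * 61 * 10

67.1000 mm


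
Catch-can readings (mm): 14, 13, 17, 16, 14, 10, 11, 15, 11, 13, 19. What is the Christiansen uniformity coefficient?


mean = 13.909091 mm
MAD = 2.099174 mm
CU = (1 - 2.099174/13.909091)*100

84.9079 %


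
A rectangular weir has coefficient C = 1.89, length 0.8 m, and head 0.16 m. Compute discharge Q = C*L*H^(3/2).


Q = C * L * H^(3/2) = 1.89 * 0.8 * 0.16^1.5 = 1.89 * 0.8 * 0.064000

0.0968 m^3/s


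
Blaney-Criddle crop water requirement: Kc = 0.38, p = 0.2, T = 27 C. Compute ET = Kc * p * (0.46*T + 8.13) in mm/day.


ET = Kc * p * (0.46*T + 8.13)
ET = 0.38 * 0.2 * (0.46*27 + 8.13)
ET = 0.38 * 0.2 * 20.5500

1.5618 mm/day


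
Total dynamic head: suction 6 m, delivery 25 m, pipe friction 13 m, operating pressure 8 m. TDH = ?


TDH = Hs + Hd + hf + Hp = 6 + 25 + 13 + 8 = 52

52 m


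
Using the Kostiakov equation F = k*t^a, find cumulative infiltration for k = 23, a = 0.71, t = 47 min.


F = k * t^a = 23 * 47^0.71
F = 23 * 15.388259

353.9300 mm


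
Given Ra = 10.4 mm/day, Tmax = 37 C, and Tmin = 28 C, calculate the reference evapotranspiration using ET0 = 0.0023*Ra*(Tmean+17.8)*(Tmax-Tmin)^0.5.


Tmean = (Tmax + Tmin)/2 = (37 + 28)/2 = 32.5
ET0 = 0.0023 * 10.4 * (32.5 + 17.8) * sqrt(37 - 28)
ET0 = 0.0023 * 10.4 * 50.3 * 3.000000

3.6095 mm/day


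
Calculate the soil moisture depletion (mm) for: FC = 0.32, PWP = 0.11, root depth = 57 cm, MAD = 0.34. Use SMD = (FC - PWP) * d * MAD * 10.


SMD = (FC - PWP) * d * MAD * 10
SMD = (0.32 - 0.11) * 57 * 0.34 * 10
SMD = 0.2100 * 57 * 0.34 * 10

40.6980 mm


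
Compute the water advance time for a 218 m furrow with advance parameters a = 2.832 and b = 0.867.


t = (L/a)^(1/b)
t = (218/2.832)^(1/0.867)
t = 76.977401^(1/0.867)

149.8774 min


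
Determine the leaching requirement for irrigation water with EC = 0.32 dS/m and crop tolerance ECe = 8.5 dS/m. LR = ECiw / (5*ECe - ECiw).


LR = ECiw / (5*ECe - ECiw)
LR = 0.32 / (5*8.5 - 0.32)
LR = 0.32 / 42.1800

0.0076


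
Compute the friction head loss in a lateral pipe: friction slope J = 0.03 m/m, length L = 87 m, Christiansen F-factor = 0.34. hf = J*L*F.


hf = J * L * F = 0.03 * 87 * 0.34 = 0.8874 m

0.8874 m


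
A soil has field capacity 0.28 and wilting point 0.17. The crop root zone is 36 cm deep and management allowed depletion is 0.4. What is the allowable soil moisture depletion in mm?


SMD = (FC - PWP) * d * MAD * 10
SMD = (0.28 - 0.17) * 36 * 0.4 * 10
SMD = 0.1100 * 36 * 0.4 * 10

15.8400 mm


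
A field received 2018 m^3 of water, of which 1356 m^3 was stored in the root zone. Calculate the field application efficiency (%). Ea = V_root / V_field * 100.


Ea = V_root / V_field * 100 = 1356 / 2018 * 100 = 67.1952%

67.1952 %


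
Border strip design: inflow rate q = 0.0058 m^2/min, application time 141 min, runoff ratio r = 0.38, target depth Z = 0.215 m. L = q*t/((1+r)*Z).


L = q*t/((1+r)*Z)
L = 0.0058*141/((1+0.38)*0.215)
L = 0.8178/0.2967

2.7563 m


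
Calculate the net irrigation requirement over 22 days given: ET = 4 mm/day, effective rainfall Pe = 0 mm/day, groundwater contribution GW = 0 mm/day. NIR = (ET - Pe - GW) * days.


Daily deficit = ET - Pe - GW = 4 - 0 - 0 = 4 mm/day
NIR = 4 * 22 = 88 mm

88.0000 mm


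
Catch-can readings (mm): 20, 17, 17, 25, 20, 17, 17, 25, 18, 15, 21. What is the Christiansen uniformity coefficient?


mean = 19.272727 mm
MAD = 2.661157 mm
CU = (1 - 2.661157/19.272727)*100

86.1921 %


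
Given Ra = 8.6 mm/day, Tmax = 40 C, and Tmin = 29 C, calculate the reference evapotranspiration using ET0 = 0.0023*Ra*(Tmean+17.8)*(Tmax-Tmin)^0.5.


Tmean = (Tmax + Tmin)/2 = (40 + 29)/2 = 34.5
ET0 = 0.0023 * 8.6 * (34.5 + 17.8) * sqrt(40 - 29)
ET0 = 0.0023 * 8.6 * 52.3 * 3.316625

3.4310 mm/day


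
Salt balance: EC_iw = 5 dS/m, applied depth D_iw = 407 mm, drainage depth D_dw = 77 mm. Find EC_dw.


EC_dw = EC_iw * D_iw / D_dw
EC_dw = 5 * 407 / 77
EC_dw = 2035 / 77

26.4286 dS/m


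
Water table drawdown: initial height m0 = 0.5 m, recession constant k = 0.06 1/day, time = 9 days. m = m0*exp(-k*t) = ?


m = m0 * exp(-k*t)
m = 0.5 * exp(-0.06 * 9)
m = 0.5 * exp(-0.5400)

0.2914 m


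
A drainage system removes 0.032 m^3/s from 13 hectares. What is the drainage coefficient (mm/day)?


DC = Q * 86400 / (A * 10000) * 1000
DC = 0.032 * 86400 / (13 * 10000) * 1000
DC = 2764800.0000 / 130000

21.2677 mm/day


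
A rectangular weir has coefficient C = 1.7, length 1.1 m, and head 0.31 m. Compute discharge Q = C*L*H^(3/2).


Q = C * L * H^(3/2) = 1.7 * 1.1 * 0.31^1.5 = 1.7 * 1.1 * 0.172601

0.3228 m^3/s


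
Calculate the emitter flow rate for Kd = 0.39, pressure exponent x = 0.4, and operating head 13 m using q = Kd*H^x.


q = Kd * H^x = 0.39 * 13^0.4 = 0.39 * 2.789827

1.0880 L/h


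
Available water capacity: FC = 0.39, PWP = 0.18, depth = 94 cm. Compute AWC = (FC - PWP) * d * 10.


AWC = (FC - PWP) * d * 10
AWC = (0.39 - 0.18) * 94 * 10
AWC = 0.2100 * 94 * 10

197.4000 mm


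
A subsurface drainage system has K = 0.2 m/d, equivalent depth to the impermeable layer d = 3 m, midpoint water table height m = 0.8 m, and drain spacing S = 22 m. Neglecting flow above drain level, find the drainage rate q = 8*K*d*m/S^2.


q = 8*K*d*m/S^2
q = 8*0.2*3*0.8/22^2
q = 3.8400 / 484

0.0079 m/d


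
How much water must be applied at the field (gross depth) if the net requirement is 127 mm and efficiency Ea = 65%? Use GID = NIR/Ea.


Ea = 65% = 0.65
GID = NIR / Ea = 127 / 0.65 = 195.3846 mm

195.3846 mm


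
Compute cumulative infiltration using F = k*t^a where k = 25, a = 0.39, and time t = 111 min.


F = k * t^a = 25 * 111^0.39
F = 25 * 6.275899

156.8975 mm


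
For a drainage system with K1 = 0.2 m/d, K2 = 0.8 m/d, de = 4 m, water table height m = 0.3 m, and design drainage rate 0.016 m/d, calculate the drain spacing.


S^2 = 8*K2*de*m/q + 4*K1*m^2/q
S^2 = 8*0.8*4*0.3/0.016 + 4*0.2*0.3^2/0.016
S = sqrt(484.5000)

22.0114 m


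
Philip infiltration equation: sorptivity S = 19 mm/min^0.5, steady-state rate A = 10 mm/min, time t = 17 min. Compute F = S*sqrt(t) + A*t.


F = S*sqrt(t) + A*t
F = 19*sqrt(17) + 10*17
F = 19*4.123106 + 170

248.3390 mm


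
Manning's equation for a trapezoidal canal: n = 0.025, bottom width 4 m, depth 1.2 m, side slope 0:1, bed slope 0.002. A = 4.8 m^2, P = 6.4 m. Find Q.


R = A/P = 4.8/6.4 = 0.750000
Q = (1/0.025) * 4.8 * 0.750000^(2/3) * 0.002^0.5

7.0880 m^3/s


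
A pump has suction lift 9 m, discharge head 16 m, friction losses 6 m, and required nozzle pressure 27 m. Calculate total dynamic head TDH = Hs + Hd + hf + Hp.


TDH = Hs + Hd + hf + Hp = 9 + 16 + 6 + 27 = 58

58 m


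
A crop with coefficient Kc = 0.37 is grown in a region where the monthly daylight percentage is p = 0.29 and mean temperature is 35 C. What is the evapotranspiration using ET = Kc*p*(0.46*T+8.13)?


ET = Kc * p * (0.46*T + 8.13)
ET = 0.37 * 0.29 * (0.46*35 + 8.13)
ET = 0.37 * 0.29 * 24.2300

2.5999 mm/day


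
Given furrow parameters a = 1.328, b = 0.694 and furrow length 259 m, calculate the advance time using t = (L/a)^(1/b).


t = (L/a)^(1/b)
t = (259/1.328)^(1/0.694)
t = 195.030120^(1/0.694)

1994.6116 min


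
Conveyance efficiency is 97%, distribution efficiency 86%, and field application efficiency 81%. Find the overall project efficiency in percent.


Ec = 0.97, Eb = 0.86, Ea = 0.81
E = 0.97 * 0.86 * 0.81 * 100 = 67.5702%

67.5702 %


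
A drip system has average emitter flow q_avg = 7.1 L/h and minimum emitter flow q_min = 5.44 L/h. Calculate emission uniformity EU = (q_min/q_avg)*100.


EU = (q_min/q_avg)*100 = (5.44/7.1)*100 = 76.6197%

76.6197 %


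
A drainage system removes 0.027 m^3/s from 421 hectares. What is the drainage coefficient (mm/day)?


DC = Q * 86400 / (A * 10000) * 1000
DC = 0.027 * 86400 / (421 * 10000) * 1000
DC = 2332800.0000 / 4210000

0.5541 mm/day


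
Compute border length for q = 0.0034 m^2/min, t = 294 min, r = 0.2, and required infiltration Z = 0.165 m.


L = q*t/((1+r)*Z)
L = 0.0034*294/((1+0.2)*0.165)
L = 0.9996/0.198

5.0485 m


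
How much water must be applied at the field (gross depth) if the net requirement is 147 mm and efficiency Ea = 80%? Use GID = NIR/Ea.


Ea = 80% = 0.8
GID = NIR / Ea = 147 / 0.8 = 183.7500 mm

183.7500 mm


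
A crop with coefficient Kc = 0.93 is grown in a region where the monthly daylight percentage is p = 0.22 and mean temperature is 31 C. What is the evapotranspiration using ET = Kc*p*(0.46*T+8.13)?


ET = Kc * p * (0.46*T + 8.13)
ET = 0.93 * 0.22 * (0.46*31 + 8.13)
ET = 0.93 * 0.22 * 22.3900

4.5810 mm/day


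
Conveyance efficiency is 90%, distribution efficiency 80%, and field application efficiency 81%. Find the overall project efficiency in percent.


Ec = 0.9, Eb = 0.8, Ea = 0.81
E = 0.9 * 0.8 * 0.81 * 100 = 58.3200%

58.3200 %


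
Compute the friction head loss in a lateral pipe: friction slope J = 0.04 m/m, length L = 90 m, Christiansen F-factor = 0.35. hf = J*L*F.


hf = J * L * F = 0.04 * 90 * 0.35 = 1.2600 m

1.2600 m


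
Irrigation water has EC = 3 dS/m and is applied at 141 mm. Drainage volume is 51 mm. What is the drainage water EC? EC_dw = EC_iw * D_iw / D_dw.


EC_dw = EC_iw * D_iw / D_dw
EC_dw = 3 * 141 / 51
EC_dw = 423 / 51

8.2941 dS/m


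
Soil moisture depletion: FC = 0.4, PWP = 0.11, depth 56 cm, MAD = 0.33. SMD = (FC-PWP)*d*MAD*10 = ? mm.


SMD = (FC - PWP) * d * MAD * 10
SMD = (0.4 - 0.11) * 56 * 0.33 * 10
SMD = 0.2900 * 56 * 0.33 * 10

53.5920 mm


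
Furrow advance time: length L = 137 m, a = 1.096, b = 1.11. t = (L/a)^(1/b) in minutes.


t = (L/a)^(1/b)
t = (137/1.096)^(1/1.11)
t = 125.000000^(1/1.11)

77.4655 min


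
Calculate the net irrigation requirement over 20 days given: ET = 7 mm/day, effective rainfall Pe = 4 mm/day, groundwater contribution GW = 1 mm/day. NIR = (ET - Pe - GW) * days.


Daily deficit = ET - Pe - GW = 7 - 4 - 1 = 2 mm/day
NIR = 2 * 20 = 40 mm

40.0000 mm


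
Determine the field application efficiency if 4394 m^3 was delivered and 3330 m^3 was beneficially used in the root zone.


Ea = V_root / V_field * 100 = 3330 / 4394 * 100 = 75.7852%

75.7852 %


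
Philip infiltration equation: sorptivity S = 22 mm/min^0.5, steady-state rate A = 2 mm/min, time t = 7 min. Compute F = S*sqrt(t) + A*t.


F = S*sqrt(t) + A*t
F = 22*sqrt(7) + 2*7
F = 22*2.645751 + 14

72.2065 mm


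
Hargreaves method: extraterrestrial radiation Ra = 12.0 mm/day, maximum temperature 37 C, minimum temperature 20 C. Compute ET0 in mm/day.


Tmean = (Tmax + Tmin)/2 = (37 + 20)/2 = 28.5
ET0 = 0.0023 * 12.0 * (28.5 + 17.8) * sqrt(37 - 20)
ET0 = 0.0023 * 12.0 * 46.3 * 4.123106

5.2688 mm/day


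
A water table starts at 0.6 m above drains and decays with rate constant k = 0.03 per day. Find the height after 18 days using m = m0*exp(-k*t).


m = m0 * exp(-k*t)
m = 0.6 * exp(-0.03 * 18)
m = 0.6 * exp(-0.5400)

0.3496 m


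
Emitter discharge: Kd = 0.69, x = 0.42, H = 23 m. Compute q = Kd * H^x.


q = Kd * H^x = 0.69 * 23^0.42 = 0.69 * 3.731863

2.5750 L/h


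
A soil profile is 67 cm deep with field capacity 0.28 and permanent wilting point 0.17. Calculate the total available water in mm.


AWC = (FC - PWP) * d * 10
AWC = (0.28 - 0.17) * 67 * 10
AWC = 0.1100 * 67 * 10

73.7000 mm


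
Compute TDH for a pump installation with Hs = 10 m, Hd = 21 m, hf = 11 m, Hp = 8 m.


TDH = Hs + Hd + hf + Hp = 10 + 21 + 11 + 8 = 50

50 m


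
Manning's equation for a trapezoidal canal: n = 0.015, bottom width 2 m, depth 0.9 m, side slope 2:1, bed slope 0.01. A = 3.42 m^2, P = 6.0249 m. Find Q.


R = A/P = 3.42/6.0249 = 0.567644
Q = (1/0.015) * 3.42 * 0.567644^(2/3) * 0.01^0.5

15.6310 m^3/s


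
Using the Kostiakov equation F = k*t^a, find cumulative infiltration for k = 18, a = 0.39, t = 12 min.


F = k * t^a = 18 * 12^0.39
F = 18 * 2.635607

47.4409 mm


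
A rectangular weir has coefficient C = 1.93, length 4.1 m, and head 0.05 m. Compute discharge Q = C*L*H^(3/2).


Q = C * L * H^(3/2) = 1.93 * 4.1 * 0.05^1.5 = 1.93 * 4.1 * 0.011180

0.0885 m^3/s


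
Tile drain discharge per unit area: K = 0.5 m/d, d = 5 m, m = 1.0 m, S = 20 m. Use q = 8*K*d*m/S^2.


q = 8*K*d*m/S^2
q = 8*0.5*5*1.0/20^2
q = 20.0000 / 400

0.0500 m/d


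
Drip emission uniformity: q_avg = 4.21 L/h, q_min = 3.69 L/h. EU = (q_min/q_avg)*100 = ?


EU = (q_min/q_avg)*100 = (3.69/4.21)*100 = 87.6485%

87.6485 %


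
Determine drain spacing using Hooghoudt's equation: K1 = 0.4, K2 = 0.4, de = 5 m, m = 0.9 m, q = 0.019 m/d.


S^2 = 8*K2*de*m/q + 4*K1*m^2/q
S^2 = 8*0.4*5*0.9/0.019 + 4*0.4*0.9^2/0.019
S = sqrt(826.1053)

28.7420 m


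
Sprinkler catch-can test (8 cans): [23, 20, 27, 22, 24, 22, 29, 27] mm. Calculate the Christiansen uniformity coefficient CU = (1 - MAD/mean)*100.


mean = 24.250000 mm
MAD = 2.562500 mm
CU = (1 - 2.562500/24.250000)*100

89.4330 %


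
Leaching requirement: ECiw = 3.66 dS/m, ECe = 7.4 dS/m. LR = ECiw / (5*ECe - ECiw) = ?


LR = ECiw / (5*ECe - ECiw)
LR = 3.66 / (5*7.4 - 3.66)
LR = 3.66 / 33.3400

0.1098


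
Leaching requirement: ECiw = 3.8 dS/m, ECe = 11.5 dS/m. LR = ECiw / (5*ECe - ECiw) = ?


LR = ECiw / (5*ECe - ECiw)
LR = 3.8 / (5*11.5 - 3.8)
LR = 3.8 / 53.7000

0.0708


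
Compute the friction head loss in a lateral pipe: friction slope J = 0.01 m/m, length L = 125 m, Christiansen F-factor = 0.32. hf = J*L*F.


hf = J * L * F = 0.01 * 125 * 0.32 = 0.4000 m

0.4000 m


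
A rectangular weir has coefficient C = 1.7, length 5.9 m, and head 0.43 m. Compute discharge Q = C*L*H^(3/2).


Q = C * L * H^(3/2) = 1.7 * 5.9 * 0.43^1.5 = 1.7 * 5.9 * 0.281970

2.8282 m^3/s


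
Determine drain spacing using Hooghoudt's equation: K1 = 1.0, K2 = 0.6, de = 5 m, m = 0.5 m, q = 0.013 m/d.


S^2 = 8*K2*de*m/q + 4*K1*m^2/q
S^2 = 8*0.6*5*0.5/0.013 + 4*1.0*0.5^2/0.013
S = sqrt(1000.0000)

31.6228 m


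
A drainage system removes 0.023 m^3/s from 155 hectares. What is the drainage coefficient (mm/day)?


DC = Q * 86400 / (A * 10000) * 1000
DC = 0.023 * 86400 / (155 * 10000) * 1000
DC = 1987200.0000 / 1550000

1.2821 mm/day


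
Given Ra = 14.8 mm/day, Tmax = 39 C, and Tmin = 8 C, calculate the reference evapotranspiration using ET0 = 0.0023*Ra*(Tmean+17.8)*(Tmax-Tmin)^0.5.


Tmean = (Tmax + Tmin)/2 = (39 + 8)/2 = 23.5
ET0 = 0.0023 * 14.8 * (23.5 + 17.8) * sqrt(39 - 8)
ET0 = 0.0023 * 14.8 * 41.3 * 5.567764

7.8275 mm/day


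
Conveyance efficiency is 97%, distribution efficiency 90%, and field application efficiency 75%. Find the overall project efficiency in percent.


Ec = 0.97, Eb = 0.9, Ea = 0.75
E = 0.97 * 0.9 * 0.75 * 100 = 65.4750%

65.4750 %


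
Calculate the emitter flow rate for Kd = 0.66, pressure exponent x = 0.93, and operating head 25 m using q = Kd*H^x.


q = Kd * H^x = 0.66 * 25^0.93 = 0.66 * 19.956492

13.1713 L/h


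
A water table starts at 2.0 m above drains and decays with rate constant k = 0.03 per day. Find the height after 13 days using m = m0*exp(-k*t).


m = m0 * exp(-k*t)
m = 2.0 * exp(-0.03 * 13)
m = 2.0 * exp(-0.3900)

1.3541 m


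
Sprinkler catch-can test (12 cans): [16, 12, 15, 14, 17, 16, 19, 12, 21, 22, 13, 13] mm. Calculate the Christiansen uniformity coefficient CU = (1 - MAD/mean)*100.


mean = 15.833333 mm
MAD = 2.666667 mm
CU = (1 - 2.666667/15.833333)*100

83.1579 %


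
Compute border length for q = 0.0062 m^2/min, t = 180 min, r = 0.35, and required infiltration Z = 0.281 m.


L = q*t/((1+r)*Z)
L = 0.0062*180/((1+0.35)*0.281)
L = 1.116/0.37935

2.9419 m


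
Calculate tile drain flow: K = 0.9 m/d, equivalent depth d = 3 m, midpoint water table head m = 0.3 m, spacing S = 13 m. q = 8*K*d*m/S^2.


q = 8*K*d*m/S^2
q = 8*0.9*3*0.3/13^2
q = 6.4800 / 169

0.0383 m/d


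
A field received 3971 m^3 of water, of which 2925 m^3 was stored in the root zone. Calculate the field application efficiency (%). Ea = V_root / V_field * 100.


Ea = V_root / V_field * 100 = 2925 / 3971 * 100 = 73.6590%

73.6590 %


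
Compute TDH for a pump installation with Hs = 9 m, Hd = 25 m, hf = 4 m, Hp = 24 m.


TDH = Hs + Hd + hf + Hp = 9 + 25 + 4 + 24 = 62

62 m


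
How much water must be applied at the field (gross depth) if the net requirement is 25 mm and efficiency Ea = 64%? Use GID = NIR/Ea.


Ea = 64% = 0.64
GID = NIR / Ea = 25 / 0.64 = 39.0625 mm

39.0625 mm


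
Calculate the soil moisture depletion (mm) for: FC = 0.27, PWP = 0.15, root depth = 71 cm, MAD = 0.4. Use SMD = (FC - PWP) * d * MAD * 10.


SMD = (FC - PWP) * d * MAD * 10
SMD = (0.27 - 0.15) * 71 * 0.4 * 10
SMD = 0.1200 * 71 * 0.4 * 10

34.0800 mm


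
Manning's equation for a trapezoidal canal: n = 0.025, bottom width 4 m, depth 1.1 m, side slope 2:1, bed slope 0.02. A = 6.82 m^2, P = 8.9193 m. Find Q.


R = A/P = 6.82/8.9193 = 0.764634
Q = (1/0.025) * 6.82 * 0.764634^(2/3) * 0.02^0.5

32.2598 m^3/s


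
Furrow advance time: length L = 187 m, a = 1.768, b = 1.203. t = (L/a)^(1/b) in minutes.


t = (L/a)^(1/b)
t = (187/1.768)^(1/1.203)
t = 105.769231^(1/1.203)

48.1681 min


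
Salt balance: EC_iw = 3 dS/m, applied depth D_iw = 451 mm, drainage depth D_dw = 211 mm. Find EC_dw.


EC_dw = EC_iw * D_iw / D_dw
EC_dw = 3 * 451 / 211
EC_dw = 1353 / 211

6.4123 dS/m


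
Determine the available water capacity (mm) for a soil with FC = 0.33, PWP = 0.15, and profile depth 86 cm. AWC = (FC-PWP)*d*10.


AWC = (FC - PWP) * d * 10
AWC = (0.33 - 0.15) * 86 * 10
AWC = 0.1800 * 86 * 10

154.8000 mm


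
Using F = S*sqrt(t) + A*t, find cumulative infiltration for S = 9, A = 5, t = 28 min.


F = S*sqrt(t) + A*t
F = 9*sqrt(28) + 5*28
F = 9*5.291503 + 140

187.6235 mm


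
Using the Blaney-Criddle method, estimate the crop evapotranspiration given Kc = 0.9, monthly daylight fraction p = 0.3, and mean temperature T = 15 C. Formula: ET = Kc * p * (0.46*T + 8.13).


ET = Kc * p * (0.46*T + 8.13)
ET = 0.9 * 0.3 * (0.46*15 + 8.13)
ET = 0.9 * 0.3 * 15.0300

4.0581 mm/day


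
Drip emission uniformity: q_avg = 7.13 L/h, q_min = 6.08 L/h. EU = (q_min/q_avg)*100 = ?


EU = (q_min/q_avg)*100 = (6.08/7.13)*100 = 85.2735%

85.2735 %


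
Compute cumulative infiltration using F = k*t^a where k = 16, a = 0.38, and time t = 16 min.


F = k * t^a = 16 * 16^0.38
F = 16 * 2.867910

45.8866 mm


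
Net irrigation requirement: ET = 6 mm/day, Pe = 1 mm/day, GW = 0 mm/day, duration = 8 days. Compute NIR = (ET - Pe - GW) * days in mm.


Daily deficit = ET - Pe - GW = 6 - 1 - 0 = 5 mm/day
NIR = 5 * 8 = 40 mm

40.0000 mm


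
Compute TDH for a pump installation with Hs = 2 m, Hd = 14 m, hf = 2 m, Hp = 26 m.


TDH = Hs + Hd + hf + Hp = 2 + 14 + 2 + 26 = 44

44 m


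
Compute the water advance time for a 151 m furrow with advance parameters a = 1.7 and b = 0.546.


t = (L/a)^(1/b)
t = (151/1.7)^(1/0.546)
t = 88.823529^(1/0.546)

3704.5260 min


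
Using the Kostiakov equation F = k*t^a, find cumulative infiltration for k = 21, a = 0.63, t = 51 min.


F = k * t^a = 21 * 51^0.63
F = 21 * 11.906091

250.0279 mm


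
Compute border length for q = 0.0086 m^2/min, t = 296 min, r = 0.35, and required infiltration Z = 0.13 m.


L = q*t/((1+r)*Z)
L = 0.0086*296/((1+0.35)*0.13)
L = 2.5456/0.1755

14.5048 m


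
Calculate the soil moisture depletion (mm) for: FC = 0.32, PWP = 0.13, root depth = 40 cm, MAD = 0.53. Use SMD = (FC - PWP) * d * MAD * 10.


SMD = (FC - PWP) * d * MAD * 10
SMD = (0.32 - 0.13) * 40 * 0.53 * 10
SMD = 0.1900 * 40 * 0.53 * 10

40.2800 mm


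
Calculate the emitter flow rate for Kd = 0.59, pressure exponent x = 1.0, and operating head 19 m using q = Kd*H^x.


q = Kd * H^x = 0.59 * 19^1.0 = 0.59 * 19.000000

11.2100 L/h


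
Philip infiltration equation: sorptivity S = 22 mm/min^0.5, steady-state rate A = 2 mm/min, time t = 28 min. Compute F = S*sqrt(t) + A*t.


F = S*sqrt(t) + A*t
F = 22*sqrt(28) + 2*28
F = 22*5.291503 + 56

172.4131 mm


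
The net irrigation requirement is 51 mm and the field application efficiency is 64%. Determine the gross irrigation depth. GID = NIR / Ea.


Ea = 64% = 0.64
GID = NIR / Ea = 51 / 0.64 = 79.6875 mm

79.6875 mm


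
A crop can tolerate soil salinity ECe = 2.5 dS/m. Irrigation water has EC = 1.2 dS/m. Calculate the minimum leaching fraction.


LR = ECiw / (5*ECe - ECiw)
LR = 1.2 / (5*2.5 - 1.2)
LR = 1.2 / 11.3000

0.1062


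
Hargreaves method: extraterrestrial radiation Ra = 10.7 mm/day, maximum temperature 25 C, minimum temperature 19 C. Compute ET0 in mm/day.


Tmean = (Tmax + Tmin)/2 = (25 + 19)/2 = 22.0
ET0 = 0.0023 * 10.7 * (22.0 + 17.8) * sqrt(25 - 19)
ET0 = 0.0023 * 10.7 * 39.8 * 2.449490

2.3992 mm/day


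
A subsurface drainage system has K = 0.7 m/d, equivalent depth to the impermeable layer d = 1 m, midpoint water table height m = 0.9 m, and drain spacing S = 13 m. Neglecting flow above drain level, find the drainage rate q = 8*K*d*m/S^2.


q = 8*K*d*m/S^2
q = 8*0.7*1*0.9/13^2
q = 5.0400 / 169

0.0298 m/d


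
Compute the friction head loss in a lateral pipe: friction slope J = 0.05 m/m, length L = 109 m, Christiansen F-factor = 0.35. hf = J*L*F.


hf = J * L * F = 0.05 * 109 * 0.35 = 1.9075 m

1.9075 m


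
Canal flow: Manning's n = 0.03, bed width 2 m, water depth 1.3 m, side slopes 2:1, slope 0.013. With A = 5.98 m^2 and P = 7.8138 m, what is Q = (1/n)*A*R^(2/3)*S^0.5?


R = A/P = 5.98/7.8138 = 0.765313
Q = (1/0.03) * 5.98 * 0.765313^(2/3) * 0.013^0.5

19.0156 m^3/s


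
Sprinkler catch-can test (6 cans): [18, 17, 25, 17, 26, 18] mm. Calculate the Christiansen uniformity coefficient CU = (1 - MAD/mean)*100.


mean = 20.166667 mm
MAD = 3.555556 mm
CU = (1 - 3.555556/20.166667)*100

82.3691 %


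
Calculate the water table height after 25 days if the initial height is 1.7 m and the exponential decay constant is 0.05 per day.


m = m0 * exp(-k*t)
m = 1.7 * exp(-0.05 * 25)
m = 1.7 * exp(-1.2500)

0.4871 m


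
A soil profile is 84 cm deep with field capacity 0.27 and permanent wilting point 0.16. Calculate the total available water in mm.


AWC = (FC - PWP) * d * 10
AWC = (0.27 - 0.16) * 84 * 10
AWC = 0.1100 * 84 * 10

92.4000 mm


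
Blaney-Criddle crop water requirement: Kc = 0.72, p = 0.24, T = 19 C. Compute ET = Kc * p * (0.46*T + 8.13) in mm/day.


ET = Kc * p * (0.46*T + 8.13)
ET = 0.72 * 0.24 * (0.46*19 + 8.13)
ET = 0.72 * 0.24 * 16.8700

2.9151 mm/day


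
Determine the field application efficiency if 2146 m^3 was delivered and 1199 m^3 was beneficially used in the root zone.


Ea = V_root / V_field * 100 = 1199 / 2146 * 100 = 55.8714%

55.8714 %


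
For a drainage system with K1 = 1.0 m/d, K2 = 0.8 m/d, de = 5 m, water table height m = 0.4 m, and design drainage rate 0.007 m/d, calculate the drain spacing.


S^2 = 8*K2*de*m/q + 4*K1*m^2/q
S^2 = 8*0.8*5*0.4/0.007 + 4*1.0*0.4^2/0.007
S = sqrt(1920.0000)

43.8178 m


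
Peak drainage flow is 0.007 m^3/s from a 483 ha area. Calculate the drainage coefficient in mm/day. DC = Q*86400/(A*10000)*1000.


DC = Q * 86400 / (A * 10000) * 1000
DC = 0.007 * 86400 / (483 * 10000) * 1000
DC = 604800.0000 / 4830000

0.1252 mm/day
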